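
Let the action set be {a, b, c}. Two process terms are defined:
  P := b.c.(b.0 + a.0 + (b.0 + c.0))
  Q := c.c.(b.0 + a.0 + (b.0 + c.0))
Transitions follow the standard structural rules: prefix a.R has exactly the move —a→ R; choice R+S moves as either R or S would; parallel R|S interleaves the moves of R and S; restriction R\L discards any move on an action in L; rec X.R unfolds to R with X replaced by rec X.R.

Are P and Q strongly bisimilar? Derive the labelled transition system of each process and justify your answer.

LTS(P): 4 reachable states
  p0 = b.c.(b.0 + a.0 + (b.0 + c.0)) has moves =b=> p1
  p1 = c.(b.0 + a.0 + (b.0 + c.0)) has moves =c=> p2
  p2 = b.0 + a.0 + (b.0 + c.0) has moves =a=> p3, =b=> p3, =c=> p3
  p3 = 0 has moves deadlocked
LTS(Q): 4 reachable states
  q0 = c.c.(b.0 + a.0 + (b.0 + c.0)) has moves =c=> q1
  q1 = c.(b.0 + a.0 + (b.0 + c.0)) has moves =c=> q2
  q2 = b.0 + a.0 + (b.0 + c.0) has moves =a=> q3, =b=> q3, =c=> q3
  q3 = 0 has moves deadlocked
Bisimilarity quotient blocks:
  B0 = {p0}
  B1 = {p1, q1}
  B2 = {p2, q2}
  B3 = {p3, q3}
  B4 = {q0}
p0 ∈ B0, q0 ∈ B4 → different blocks

not bisimilar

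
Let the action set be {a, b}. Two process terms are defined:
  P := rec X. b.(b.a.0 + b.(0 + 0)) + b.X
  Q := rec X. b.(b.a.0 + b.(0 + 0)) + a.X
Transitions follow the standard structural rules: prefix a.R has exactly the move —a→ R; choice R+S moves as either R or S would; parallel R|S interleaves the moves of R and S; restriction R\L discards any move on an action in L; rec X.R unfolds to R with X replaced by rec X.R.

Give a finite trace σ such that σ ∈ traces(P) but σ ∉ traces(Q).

Reachable graph of P (5 states):
  m0 = rec X. b.(b.a.0 + b.(0 + 0)) + b.X ⊢ -b-> m0, -b-> m1
  m1 = b.a.0 + b.(0 + 0) ⊢ -b-> m2, -b-> m3
  m2 = 0 + 0 ⊢ deadlocked
  m3 = a.0 ⊢ -a-> m4
  m4 = 0 ⊢ deadlocked
Reachable graph of Q (5 states):
  n0 = rec X. b.(b.a.0 + b.(0 + 0)) + a.X ⊢ -a-> n0, -b-> n1
  n1 = b.a.0 + b.(0 + 0) ⊢ -b-> n2, -b-> n3
  n2 = 0 + 0 ⊢ deadlocked
  n3 = a.0 ⊢ -a-> n4
  n4 = 0 ⊢ deadlocked
Run σ = ⟨bbb⟩ on P: start {m0}
  step 1 (b): {m0, m1}
  step 2 (b): {m0, m1, m2, m3}
  step 3 (b): {m0, m1, m2, m3}
  ✓ P
Run σ = ⟨bbb⟩ on Q: start {n0}
  step 1 (b): {n1}
  step 2 (b): {n2, n3}
  step 3 (b): ∅  — Q cannot continue

bbb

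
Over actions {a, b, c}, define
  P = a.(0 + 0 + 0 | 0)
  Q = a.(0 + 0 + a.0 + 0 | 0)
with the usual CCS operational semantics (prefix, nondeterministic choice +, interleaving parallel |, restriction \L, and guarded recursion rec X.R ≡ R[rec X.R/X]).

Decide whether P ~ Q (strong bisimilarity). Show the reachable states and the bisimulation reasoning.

P's transition system — 2 states:
  u0 = a.(0 + 0 + 0 | 0) has moves ··a··> u1
  u1 = 0 + 0 + 0 | 0 has moves ∅
Q's transition system — 3 states:
  v0 = a.(0 + 0 + a.0 + 0 | 0) has moves ··a··> v1
  v1 = 0 + 0 + a.0 + 0 | 0 has moves ··a··> v2
  v2 = 0 has moves ∅
Bisimilarity quotient blocks:
  B0 = {u0, v1}
  B1 = {u1, v2}
  B2 = {v0}
u0 ∈ B0, v0 ∈ B2 → different blocks

not bisimilar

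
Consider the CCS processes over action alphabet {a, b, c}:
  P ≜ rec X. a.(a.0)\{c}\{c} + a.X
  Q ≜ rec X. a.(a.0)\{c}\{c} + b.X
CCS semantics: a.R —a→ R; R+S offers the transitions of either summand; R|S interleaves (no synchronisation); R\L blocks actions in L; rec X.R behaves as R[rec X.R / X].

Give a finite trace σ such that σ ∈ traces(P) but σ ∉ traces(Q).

LTS(P): 3 reachable states
  u0 = rec X. a.(a.0)\{c}\{c} + a.X has moves =a=> u0, =a=> u1
  u1 = (a.0)\{c}\{c} has moves =a=> u2
  u2 = 0\{c}\{c} has moves deadlocked
LTS(Q): 3 reachable states
  v0 = rec X. a.(a.0)\{c}\{c} + b.X has moves =a=> v1, =b=> v0
  v1 = (a.0)\{c}\{c} has moves =a=> v2
  v2 = 0\{c}\{c} has moves deadlocked
Executing aaa from P (initial set {u0}):
  after a @ step 1: {u0, u1}
  after a @ step 2: {u0, u1, u2}
  after a @ step 3: {u0, u1, u2}
  ✓ P
Executing aaa from Q (initial set {v0}):
  after a @ step 1: {v1}
  after a @ step 2: {v2}
  after a @ step 3: no successor for Q

aaa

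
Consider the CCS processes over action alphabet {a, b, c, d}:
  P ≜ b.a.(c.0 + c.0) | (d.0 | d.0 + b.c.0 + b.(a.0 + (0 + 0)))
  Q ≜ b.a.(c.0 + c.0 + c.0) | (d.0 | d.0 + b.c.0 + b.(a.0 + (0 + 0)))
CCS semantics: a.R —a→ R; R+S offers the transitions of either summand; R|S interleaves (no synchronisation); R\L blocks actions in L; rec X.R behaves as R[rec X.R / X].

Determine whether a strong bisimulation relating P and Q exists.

P's transition system — 28 states:
  p0 = b.a.(c.0 + c.0) | (d.0 | d.0 + b.c.0 + b.(a.0 + (0 + 0))) :: —b→ p1, —b→ p2, —b→ p3, —d→ p4, —d→ p5
  p1 = a.(c.0 + c.0) | (d.0 | d.0 + b.c.0 + b.(a.0 + (0 + 0))) :: —a→ p6, —b→ p7, —b→ p8, —d→ p10, —d→ p9
  p2 = b.a.(c.0 + c.0) | (a.0 + (0 + 0)) :: —a→ p11, —b→ p7
  p3 = b.a.(c.0 + c.0) | c.0 :: —b→ p8, —c→ p11
  p4 = b.a.(c.0 + c.0) | (0 | d.0) :: —b→ p9, —d→ p12
  p5 = b.a.(c.0 + c.0) | (d.0 | 0) :: —b→ p10, —d→ p12
  p6 = (c.0 + c.0) | (d.0 | d.0 + b.c.0 + b.(a.0 + (0 + 0))) :: —b→ p13, —b→ p14, —c→ p15, —d→ p16, —d→ p17
  p7 = a.(c.0 + c.0) | (a.0 + (0 + 0)) :: —a→ p13, —a→ p18
  p8 = a.(c.0 + c.0) | c.0 :: —a→ p14, —c→ p18
  p9 = a.(c.0 + c.0) | (0 | d.0) :: —a→ p16, —d→ p19
  p10 = a.(c.0 + c.0) | (d.0 | 0) :: —a→ p17, —d→ p19
  p11 = b.a.(c.0 + c.0) | 0 :: —b→ p18
  p12 = b.a.(c.0 + c.0) | (0 | 0) :: —b→ p19
  p13 = (c.0 + c.0) | (a.0 + (0 + 0)) :: —a→ p20, —c→ p21
  p14 = (c.0 + c.0) | c.0 :: —c→ p20, —c→ p22
  p15 = 0 | (d.0 | d.0 + b.c.0 + b.(a.0 + (0 + 0))) :: —b→ p21, —b→ p22, —d→ p23, —d→ p24
  p16 = (c.0 + c.0) | (0 | d.0) :: —c→ p23, —d→ p25
  p17 = (c.0 + c.0) | (d.0 | 0) :: —c→ p24, —d→ p25
  p18 = a.(c.0 + c.0) | 0 :: —a→ p20
  p19 = a.(c.0 + c.0) | (0 | 0) :: —a→ p25
  p20 = (c.0 + c.0) | 0 :: —c→ p26
  p21 = 0 | (a.0 + (0 + 0)) :: —a→ p26
  p22 = 0 | c.0 :: —c→ p26
  p23 = 0 | (0 | d.0) :: —d→ p27
  p24 = 0 | (d.0 | 0) :: —d→ p27
  p25 = (c.0 + c.0) | (0 | 0) :: —c→ p27
  p26 = 0 | 0 :: deadlocked
  p27 = 0 | (0 | 0) :: deadlocked
Q's transition system — 28 states:
  q0 = b.a.(c.0 + c.0 + c.0) | (d.0 | d.0 + b.c.0 + b.(a.0 + (0 + 0))) :: —b→ q1, —b→ q2, —b→ q3, —d→ q4, —d→ q5
  q1 = a.(c.0 + c.0 + c.0) | (d.0 | d.0 + b.c.0 + b.(a.0 + (0 + 0))) :: —a→ q6, —b→ q7, —b→ q8, —d→ q10, —d→ q9
  q2 = b.a.(c.0 + c.0 + c.0) | (a.0 + (0 + 0)) :: —a→ q11, —b→ q7
  q3 = b.a.(c.0 + c.0 + c.0) | c.0 :: —b→ q8, —c→ q11
  q4 = b.a.(c.0 + c.0 + c.0) | (0 | d.0) :: —b→ q9, —d→ q12
  q5 = b.a.(c.0 + c.0 + c.0) | (d.0 | 0) :: —b→ q10, —d→ q12
  q6 = (c.0 + c.0 + c.0) | (d.0 | d.0 + b.c.0 + b.(a.0 + (0 + 0))) :: —b→ q13, —b→ q14, —c→ q15, —d→ q16, —d→ q17
  q7 = a.(c.0 + c.0 + c.0) | (a.0 + (0 + 0)) :: —a→ q13, —a→ q18
  q8 = a.(c.0 + c.0 + c.0) | c.0 :: —a→ q14, —c→ q18
  q9 = a.(c.0 + c.0 + c.0) | (0 | d.0) :: —a→ q16, —d→ q19
  q10 = a.(c.0 + c.0 + c.0) | (d.0 | 0) :: —a→ q17, —d→ q19
  q11 = b.a.(c.0 + c.0 + c.0) | 0 :: —b→ q18
  q12 = b.a.(c.0 + c.0 + c.0) | (0 | 0) :: —b→ q19
  q13 = (c.0 + c.0 + c.0) | (a.0 + (0 + 0)) :: —a→ q20, —c→ q21
  q14 = (c.0 + c.0 + c.0) | c.0 :: —c→ q20, —c→ q22
  q15 = 0 | (d.0 | d.0 + b.c.0 + b.(a.0 + (0 + 0))) :: —b→ q21, —b→ q22, —d→ q23, —d→ q24
  q16 = (c.0 + c.0 + c.0) | (0 | d.0) :: —c→ q23, —d→ q25
  q17 = (c.0 + c.0 + c.0) | (d.0 | 0) :: —c→ q24, —d→ q25
  q18 = a.(c.0 + c.0 + c.0) | 0 :: —a→ q20
  q19 = a.(c.0 + c.0 + c.0) | (0 | 0) :: —a→ q25
  q20 = (c.0 + c.0 + c.0) | 0 :: —c→ q26
  q21 = 0 | (a.0 + (0 + 0)) :: —a→ q26
  q22 = 0 | c.0 :: —c→ q26
  q23 = 0 | (0 | d.0) :: —d→ q27
  q24 = 0 | (d.0 | 0) :: —d→ q27
  q25 = (c.0 + c.0 + c.0) | (0 | 0) :: —c→ q27
  q26 = 0 | 0 :: deadlocked
  q27 = 0 | (0 | 0) :: deadlocked
Coarsest stable partition (strong bisimilarity classes):
  B0 = {p0, q0}
  B1 = {p1, q1}
  B2 = {p8, q8}
  B3 = {p14, q14}
  B4 = {p20, p22, p25, q20, q22, q25}
  B5 = {p26, p27, q26, q27}
  B6 = {p18, p19, q18, q19}
  B7 = {p6, q6}
  B8 = {p15, q15}
  B9 = {p23, p24, q23, q24}
  B10 = {p21, q21}
  B11 = {p13, q13}
  B12 = {p16, p17, q16, q17}
  B13 = {p7, q7}
  B14 = {p10, p9, q10, q9}
  B15 = {p4, p5, q4, q5}
  B16 = {p11, p12, q11, q12}
  B17 = {p2, q2}
  B18 = {p3, q3}
p0 ∈ B0, q0 ∈ B0 → same block

YES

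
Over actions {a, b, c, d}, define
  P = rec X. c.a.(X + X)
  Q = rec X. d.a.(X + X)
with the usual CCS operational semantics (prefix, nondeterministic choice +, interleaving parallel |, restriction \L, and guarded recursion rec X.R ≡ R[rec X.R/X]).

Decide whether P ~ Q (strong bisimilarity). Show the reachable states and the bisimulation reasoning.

P ≁ Q

Reachable graph of P (3 states):
  u0 = rec X. c.a.(X + X) has moves ··c··> u1
  u1 = a.((rec X. c.a.(X + X)) + (rec X. c.a.(X + X))) has moves ··a··> u2
  u2 = (rec X. c.a.(X + X)) + (rec X. c.a.(X + X)) has moves ··c··> u1
Reachable graph of Q (3 states):
  v0 = rec X. d.a.(X + X) has moves ··d··> v1
  v1 = a.((rec X. d.a.(X + X)) + (rec X. d.a.(X + X))) has moves ··a··> v2
  v2 = (rec X. d.a.(X + X)) + (rec X. d.a.(X + X)) has moves ··d··> v1
Partition-refinement fixed point:
  B0 = {u0, u2}
  B1 = {u1}
  B2 = {v0, v2}
  B3 = {v1}
u0 ∈ B0, v0 ∈ B2 → different blocks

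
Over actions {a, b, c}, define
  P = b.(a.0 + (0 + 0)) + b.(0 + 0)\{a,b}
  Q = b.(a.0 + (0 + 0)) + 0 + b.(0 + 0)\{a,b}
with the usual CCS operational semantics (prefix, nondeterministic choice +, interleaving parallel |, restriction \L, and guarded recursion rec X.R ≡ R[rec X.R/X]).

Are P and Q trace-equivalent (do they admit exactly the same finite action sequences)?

LTS(P): 4 reachable states
  m0 = b.(a.0 + (0 + 0)) + b.(0 + 0)\{a,b} has moves -b-> m1, -b-> m2
  m1 = (0 + 0)\{a,b} has moves deadlocked
  m2 = a.0 + (0 + 0) has moves -a-> m3
  m3 = 0 has moves deadlocked
LTS(Q): 4 reachable states
  n0 = b.(a.0 + (0 + 0)) + 0 + b.(0 + 0)\{a,b} has moves -b-> n1, -b-> n2
  n1 = (0 + 0)\{a,b} has moves deadlocked
  n2 = a.0 + (0 + 0) has moves -a-> n3
  n3 = 0 has moves deadlocked
Partition-refinement fixed point:
  B0 = {m0, n0}
  B1 = {m1, m3, n1, n3}
  B2 = {m2, n2}
m0 ∈ B0, n0 ∈ B0 → same block
Bisimilar ⇒ trace-equivalent.

traces(P) = traces(Q)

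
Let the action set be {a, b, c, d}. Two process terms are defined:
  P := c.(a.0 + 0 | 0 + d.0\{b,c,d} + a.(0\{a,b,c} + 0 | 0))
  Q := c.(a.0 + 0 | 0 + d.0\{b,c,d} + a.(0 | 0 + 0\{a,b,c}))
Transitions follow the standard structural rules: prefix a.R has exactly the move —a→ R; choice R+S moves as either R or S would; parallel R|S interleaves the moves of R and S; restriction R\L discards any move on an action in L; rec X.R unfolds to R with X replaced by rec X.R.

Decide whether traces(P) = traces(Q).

LTS(P): 5 reachable states
  m0 = c.(a.0 + 0 | 0 + d.0\{b,c,d} + a.(0\{a,b,c} + 0 | 0)) :: -c-> m1
  m1 = a.0 + 0 | 0 + d.0\{b,c,d} + a.(0\{a,b,c} + 0 | 0) :: -a-> m2, -a-> m3, -d-> m4
  m2 = 0 :: deadlocked
  m3 = 0\{a,b,c} + 0 | 0 :: deadlocked
  m4 = 0\{b,c,d} :: deadlocked
LTS(Q): 5 reachable states
  n0 = c.(a.0 + 0 | 0 + d.0\{b,c,d} + a.(0 | 0 + 0\{a,b,c})) :: -c-> n1
  n1 = a.0 + 0 | 0 + d.0\{b,c,d} + a.(0 | 0 + 0\{a,b,c}) :: -a-> n2, -a-> n3, -d-> n4
  n2 = 0 :: deadlocked
  n3 = 0 | 0 + 0\{a,b,c} :: deadlocked
  n4 = 0\{b,c,d} :: deadlocked
Partition-refinement fixed point:
  B0 = {m0, n0}
  B1 = {m1, n1}
  B2 = {m2, m3, m4, n2, n3, n4}
m0 ∈ B0, n0 ∈ B0 → same block
Bisimilar ⇒ trace-equivalent.

trace-equivalent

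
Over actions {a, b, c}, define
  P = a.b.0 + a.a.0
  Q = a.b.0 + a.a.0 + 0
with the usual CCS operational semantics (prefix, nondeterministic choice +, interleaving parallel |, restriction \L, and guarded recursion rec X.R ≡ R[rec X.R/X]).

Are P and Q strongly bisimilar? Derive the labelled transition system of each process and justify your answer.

P's transition system — 4 states:
  u0 = a.b.0 + a.a.0 | -a-> u1, -a-> u2
  u1 = a.0 | -a-> u3
  u2 = b.0 | -b-> u3
  u3 = 0 | ∅
Q's transition system — 4 states:
  v0 = a.b.0 + a.a.0 + 0 | -a-> v1, -a-> v2
  v1 = a.0 | -a-> v3
  v2 = b.0 | -b-> v3
  v3 = 0 | ∅
Partition-refinement fixed point:
  B0 = {u0, v0}
  B1 = {u2, v2}
  B2 = {u3, v3}
  B3 = {u1, v1}
u0 ∈ B0, v0 ∈ B0 → same block

bisimilar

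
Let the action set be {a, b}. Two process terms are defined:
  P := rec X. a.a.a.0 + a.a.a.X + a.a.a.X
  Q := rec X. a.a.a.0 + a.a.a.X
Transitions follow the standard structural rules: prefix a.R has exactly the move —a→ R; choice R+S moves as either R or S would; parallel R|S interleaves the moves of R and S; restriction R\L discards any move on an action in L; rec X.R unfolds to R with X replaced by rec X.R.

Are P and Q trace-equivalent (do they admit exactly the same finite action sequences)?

LTS(P): 6 reachable states
  s0 = rec X. a.a.a.0 + a.a.a.X + a.a.a.X | -a-> s1, -a-> s2
  s1 = a.a.(rec X. a.a.a.0 + a.a.a.X + a.a.a.X) | -a-> s3
  s2 = a.a.0 | -a-> s4
  s3 = a.(rec X. a.a.a.0 + a.a.a.X + a.a.a.X) | -a-> s0
  s4 = a.0 | -a-> s5
  s5 = 0 | deadlocked
LTS(Q): 6 reachable states
  t0 = rec X. a.a.a.0 + a.a.a.X | -a-> t1, -a-> t2
  t1 = a.a.(rec X. a.a.a.0 + a.a.a.X) | -a-> t3
  t2 = a.a.0 | -a-> t4
  t3 = a.(rec X. a.a.a.0 + a.a.a.X) | -a-> t0
  t4 = a.0 | -a-> t5
  t5 = 0 | deadlocked
Coarsest stable partition (strong bisimilarity classes):
  B0 = {s0, t0}
  B1 = {s2, t2}
  B2 = {s4, t4}
  B3 = {s5, t5}
  B4 = {s1, t1}
  B5 = {s3, t3}
s0 ∈ B0, t0 ∈ B0 → same block
Bisimilar ⇒ trace-equivalent.

traces(P) = traces(Q)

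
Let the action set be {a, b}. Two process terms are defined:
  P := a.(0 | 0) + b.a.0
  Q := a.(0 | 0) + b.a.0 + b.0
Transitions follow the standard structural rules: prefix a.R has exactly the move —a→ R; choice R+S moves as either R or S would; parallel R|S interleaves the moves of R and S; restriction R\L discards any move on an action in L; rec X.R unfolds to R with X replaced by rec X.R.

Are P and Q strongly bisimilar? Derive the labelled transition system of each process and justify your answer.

P ≁ Q

Reachable graph of P (4 states):
  u0 = a.(0 | 0) + b.a.0 | -a-> u1, -b-> u2
  u1 = 0 | 0 | deadlocked
  u2 = a.0 | -a-> u3
  u3 = 0 | deadlocked
Reachable graph of Q (4 states):
  v0 = a.(0 | 0) + b.a.0 + b.0 | -a-> v1, -b-> v2, -b-> v3
  v1 = 0 | 0 | deadlocked
  v2 = 0 | deadlocked
  v3 = a.0 | -a-> v2
Bisimilarity quotient blocks:
  B0 = {u0}
  B1 = {u1, u3, v1, v2}
  B2 = {u2, v3}
  B3 = {v0}
u0 ∈ B0, v0 ∈ B3 → different blocks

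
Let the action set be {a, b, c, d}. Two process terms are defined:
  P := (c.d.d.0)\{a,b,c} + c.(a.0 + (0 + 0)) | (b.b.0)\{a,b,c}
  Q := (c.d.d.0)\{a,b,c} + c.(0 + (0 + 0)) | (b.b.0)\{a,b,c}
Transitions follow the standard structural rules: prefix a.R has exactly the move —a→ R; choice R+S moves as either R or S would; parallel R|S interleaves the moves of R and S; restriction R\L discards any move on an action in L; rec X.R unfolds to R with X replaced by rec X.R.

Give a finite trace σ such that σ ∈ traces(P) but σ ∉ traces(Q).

Reachable graph of P (3 states):
  p0 = (c.d.d.0)\{a,b,c} + c.(a.0 + (0 + 0)) | (b.b.0)\{a,b,c} → --c--▸ p1
  p1 = (a.0 + (0 + 0)) | (b.b.0)\{a,b,c} → --a--▸ p2
  p2 = 0 | (b.b.0)\{a,b,c} → ·
Reachable graph of Q (2 states):
  q0 = (c.d.d.0)\{a,b,c} + c.(0 + (0 + 0)) | (b.b.0)\{a,b,c} → --c--▸ q1
  q1 = (0 + (0 + 0)) | (b.b.0)\{a,b,c} → ·
Run σ = ⟨ca⟩ on P: start {p0}
  step 1 (c): {p1}
  step 2 (a): {p2}
  P completes σ.
Run σ = ⟨ca⟩ on Q: start {q0}
  step 1 (c): {q1}
  step 2 (a): ∅ (Q stuck)

ca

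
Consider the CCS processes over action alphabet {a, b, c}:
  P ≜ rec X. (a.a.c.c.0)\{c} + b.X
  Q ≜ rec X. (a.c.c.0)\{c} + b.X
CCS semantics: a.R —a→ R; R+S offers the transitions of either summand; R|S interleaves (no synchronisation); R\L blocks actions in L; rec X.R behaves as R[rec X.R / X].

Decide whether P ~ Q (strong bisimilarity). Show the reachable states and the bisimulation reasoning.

P ≁ Q

P's transition system — 3 states:
  m0 = rec X. (a.a.c.c.0)\{c} + b.X → =a=> m1, =b=> m0
  m1 = (a.c.c.0)\{c} → =a=> m2
  m2 = (c.c.0)\{c} → deadlocked
Q's transition system — 2 states:
  n0 = rec X. (a.c.c.0)\{c} + b.X → =a=> n1, =b=> n0
  n1 = (c.c.0)\{c} → deadlocked
Partition-refinement fixed point:
  B0 = {m0}
  B1 = {m1}
  B2 = {m2, n1}
  B3 = {n0}
m0 ∈ B0, n0 ∈ B3 → different blocks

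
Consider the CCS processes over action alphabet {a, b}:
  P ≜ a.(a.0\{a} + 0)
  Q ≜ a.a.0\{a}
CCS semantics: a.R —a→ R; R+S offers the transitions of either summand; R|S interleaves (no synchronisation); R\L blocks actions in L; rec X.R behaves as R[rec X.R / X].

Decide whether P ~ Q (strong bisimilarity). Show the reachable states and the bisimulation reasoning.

Reachable graph of P (3 states):
  s0 = a.(a.0\{a} + 0) → =a=> s1
  s1 = a.0\{a} + 0 → =a=> s2
  s2 = 0\{a} → stopped
Reachable graph of Q (3 states):
  t0 = a.a.0\{a} → =a=> t1
  t1 = a.0\{a} → =a=> t2
  t2 = 0\{a} → stopped
Coarsest stable partition (strong bisimilarity classes):
  B0 = {s0, t0}
  B1 = {s1, t1}
  B2 = {s2, t2}
s0 ∈ B0, t0 ∈ B0 → same block

YES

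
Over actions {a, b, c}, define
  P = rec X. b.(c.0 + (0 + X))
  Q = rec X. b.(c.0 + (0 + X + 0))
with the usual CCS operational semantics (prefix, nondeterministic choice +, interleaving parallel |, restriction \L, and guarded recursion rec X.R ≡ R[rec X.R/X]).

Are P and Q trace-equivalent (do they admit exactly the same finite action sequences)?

P's transition system — 3 states:
  m0 = rec X. b.(c.0 + (0 + X)) → -b-> m1
  m1 = c.0 + (0 + (rec X. b.(c.0 + (0 + X)))) → -b-> m1, -c-> m2
  m2 = 0 → (no moves)
Q's transition system — 3 states:
  n0 = rec X. b.(c.0 + (0 + X + 0)) → -b-> n1
  n1 = c.0 + (0 + (rec X. b.(c.0 + (0 + X + 0))) + 0) → -b-> n1, -c-> n2
  n2 = 0 → (no moves)
Coarsest stable partition (strong bisimilarity classes):
  B0 = {m0, n0}
  B1 = {m1, n1}
  B2 = {m2, n2}
m0 ∈ B0, n0 ∈ B0 → same block
Bisimilar ⇒ trace-equivalent.

trace-equivalent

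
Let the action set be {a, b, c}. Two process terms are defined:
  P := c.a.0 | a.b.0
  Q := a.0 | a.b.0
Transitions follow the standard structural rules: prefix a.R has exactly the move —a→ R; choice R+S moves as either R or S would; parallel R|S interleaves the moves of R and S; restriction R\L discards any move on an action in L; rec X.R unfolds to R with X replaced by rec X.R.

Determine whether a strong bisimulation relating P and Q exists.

LTS(P): 9 reachable states
  u0 = c.a.0 | a.b.0 → ··a··> u1, ··c··> u2
  u1 = c.a.0 | b.0 → ··b··> u3, ··c··> u4
  u2 = a.0 | a.b.0 → ··a··> u4, ··a··> u5
  u3 = c.a.0 | 0 → ··c··> u6
  u4 = a.0 | b.0 → ··a··> u7, ··b··> u6
  u5 = 0 | a.b.0 → ··a··> u7
  u6 = a.0 | 0 → ··a··> u8
  u7 = 0 | b.0 → ··b··> u8
  u8 = 0 | 0 → (no moves)
LTS(Q): 6 reachable states
  v0 = a.0 | a.b.0 → ··a··> v1, ··a··> v2
  v1 = 0 | a.b.0 → ··a··> v3
  v2 = a.0 | b.0 → ··a··> v3, ··b··> v4
  v3 = 0 | b.0 → ··b··> v5
  v4 = a.0 | 0 → ··a··> v5
  v5 = 0 | 0 → (no moves)
Bisimilarity quotient blocks:
  B0 = {u0}
  B1 = {u1}
  B2 = {u4, v2}
  B3 = {u7, v3}
  B4 = {u8, v5}
  B5 = {u6, v4}
  B6 = {u3}
  B7 = {u2, v0}
  B8 = {u5, v1}
u0 ∈ B0, v0 ∈ B7 → different blocks

P ≁ Q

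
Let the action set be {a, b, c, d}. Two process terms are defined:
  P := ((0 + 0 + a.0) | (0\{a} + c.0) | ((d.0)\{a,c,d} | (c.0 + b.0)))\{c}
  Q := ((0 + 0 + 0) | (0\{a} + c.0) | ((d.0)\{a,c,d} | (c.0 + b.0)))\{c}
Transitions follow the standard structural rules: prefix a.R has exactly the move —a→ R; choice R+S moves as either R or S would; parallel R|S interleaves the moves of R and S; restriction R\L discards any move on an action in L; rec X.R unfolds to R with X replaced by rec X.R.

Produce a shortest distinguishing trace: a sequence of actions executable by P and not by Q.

a

Reachable graph of P (4 states):
  m0 = ((0 + 0 + a.0) | (0\{a} + c.0) | ((d.0)\{a,c,d} | (c.0 + b.0)))\{c} :: =a=> m1, =b=> m2
  m1 = (0 | (0\{a} + c.0) | ((d.0)\{a,c,d} | (c.0 + b.0)))\{c} :: =b=> m3
  m2 = ((0 + 0 + a.0) | (0\{a} + c.0) | ((d.0)\{a,c,d} | 0))\{c} :: =a=> m3
  m3 = (0 | (0\{a} + c.0) | ((d.0)\{a,c,d} | 0))\{c} :: ·
Reachable graph of Q (2 states):
  n0 = ((0 + 0 + 0) | (0\{a} + c.0) | ((d.0)\{a,c,d} | (c.0 + b.0)))\{c} :: =b=> n1
  n1 = ((0 + 0 + 0) | (0\{a} + c.0) | ((d.0)\{a,c,d} | 0))\{c} :: ·
Trace ⟨a⟩ through P, begin at {m0}:
  [1] a ⇒ {m1}
  — P admits the full trace.
Trace ⟨a⟩ through Q, begin at {n0}:
  [1] a ⇒ ∅ (Q stuck)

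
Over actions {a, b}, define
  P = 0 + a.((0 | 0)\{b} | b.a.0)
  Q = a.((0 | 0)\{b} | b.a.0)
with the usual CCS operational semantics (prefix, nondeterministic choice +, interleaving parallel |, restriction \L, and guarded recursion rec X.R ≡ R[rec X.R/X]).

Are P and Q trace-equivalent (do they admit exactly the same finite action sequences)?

LTS(P): 4 reachable states
  m0 = 0 + a.((0 | 0)\{b} | b.a.0) ⊢ -a-> m1
  m1 = (0 | 0)\{b} | b.a.0 ⊢ -b-> m2
  m2 = (0 | 0)\{b} | a.0 ⊢ -a-> m3
  m3 = (0 | 0)\{b} | 0 ⊢ ∅
LTS(Q): 4 reachable states
  n0 = a.((0 | 0)\{b} | b.a.0) ⊢ -a-> n1
  n1 = (0 | 0)\{b} | b.a.0 ⊢ -b-> n2
  n2 = (0 | 0)\{b} | a.0 ⊢ -a-> n3
  n3 = (0 | 0)\{b} | 0 ⊢ ∅
Bisimilarity quotient blocks:
  B0 = {m0, n0}
  B1 = {m1, n1}
  B2 = {m2, n2}
  B3 = {m3, n3}
m0 ∈ B0, n0 ∈ B0 → same block
Bisimilar ⇒ trace-equivalent.

trace-equivalent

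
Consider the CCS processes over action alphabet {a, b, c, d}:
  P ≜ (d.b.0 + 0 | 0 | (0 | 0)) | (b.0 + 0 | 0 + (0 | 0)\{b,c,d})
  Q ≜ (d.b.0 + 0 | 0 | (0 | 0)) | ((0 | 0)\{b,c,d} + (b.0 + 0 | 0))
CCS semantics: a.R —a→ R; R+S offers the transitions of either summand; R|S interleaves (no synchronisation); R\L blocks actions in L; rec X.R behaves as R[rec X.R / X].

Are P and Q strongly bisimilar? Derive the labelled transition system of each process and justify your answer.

P's transition system — 6 states:
  u0 = (d.b.0 + 0 | 0 | (0 | 0)) | (b.0 + 0 | 0 + (0 | 0)\{b,c,d}) → --b--▸ u1, --d--▸ u2
  u1 = (d.b.0 + 0 | 0 | (0 | 0)) | 0 → --d--▸ u3
  u2 = b.0 | (b.0 + 0 | 0 + (0 | 0)\{b,c,d}) → --b--▸ u3, --b--▸ u4
  u3 = b.0 | 0 → --b--▸ u5
  u4 = 0 | (b.0 + 0 | 0 + (0 | 0)\{b,c,d}) → --b--▸ u5
  u5 = 0 | 0 → ∅
Q's transition system — 6 states:
  v0 = (d.b.0 + 0 | 0 | (0 | 0)) | ((0 | 0)\{b,c,d} + (b.0 + 0 | 0)) → --b--▸ v1, --d--▸ v2
  v1 = (d.b.0 + 0 | 0 | (0 | 0)) | 0 → --d--▸ v3
  v2 = b.0 | ((0 | 0)\{b,c,d} + (b.0 + 0 | 0)) → --b--▸ v3, --b--▸ v4
  v3 = b.0 | 0 → --b--▸ v5
  v4 = 0 | ((0 | 0)\{b,c,d} + (b.0 + 0 | 0)) → --b--▸ v5
  v5 = 0 | 0 → ∅
Partition-refinement fixed point:
  B0 = {u0, v0}
  B1 = {u2, v2}
  B2 = {u3, u4, v3, v4}
  B3 = {u5, v5}
  B4 = {u1, v1}
u0 ∈ B0, v0 ∈ B0 → same block

P ~ Q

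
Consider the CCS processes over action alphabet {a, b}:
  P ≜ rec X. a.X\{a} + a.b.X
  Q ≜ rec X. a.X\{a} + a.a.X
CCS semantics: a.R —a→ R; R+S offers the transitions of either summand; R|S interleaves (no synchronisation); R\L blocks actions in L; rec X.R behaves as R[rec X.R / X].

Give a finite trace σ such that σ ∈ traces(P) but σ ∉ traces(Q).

LTS(P): 3 reachable states
  m0 = rec X. a.X\{a} + a.b.X has moves =a=> m1, =a=> m2
  m1 = (rec X. a.X\{a} + a.b.X)\{a} has moves (no moves)
  m2 = b.(rec X. a.X\{a} + a.b.X) has moves =b=> m0
LTS(Q): 3 reachable states
  n0 = rec X. a.X\{a} + a.a.X has moves =a=> n1, =a=> n2
  n1 = (rec X. a.X\{a} + a.a.X)\{a} has moves (no moves)
  n2 = a.(rec X. a.X\{a} + a.a.X) has moves =a=> n0
Run σ = ⟨ab⟩ on P: start {m0}
  [1] a ⇒ {m1, m2}
  [2] b ⇒ {m0}
  P completes σ.
Run σ = ⟨ab⟩ on Q: start {n0}
  [1] a ⇒ {n1, n2}
  [2] b ⇒ no successor for Q

ab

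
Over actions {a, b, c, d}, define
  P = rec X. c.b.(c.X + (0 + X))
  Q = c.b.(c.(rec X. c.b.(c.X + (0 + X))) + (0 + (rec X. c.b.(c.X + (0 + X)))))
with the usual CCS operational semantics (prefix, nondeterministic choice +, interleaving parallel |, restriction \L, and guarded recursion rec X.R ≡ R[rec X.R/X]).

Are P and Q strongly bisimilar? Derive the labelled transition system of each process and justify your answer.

P's transition system — 3 states:
  m0 = rec X. c.b.(c.X + (0 + X)) :: -c-> m1
  m1 = b.(c.(rec X. c.b.(c.X + (0 + X))) + (0 + (rec X. c.b.(c.X + (0 + X))))) :: -b-> m2
  m2 = c.(rec X. c.b.(c.X + (0 + X))) + (0 + (rec X. c.b.(c.X + (0 + X)))) :: -c-> m0, -c-> m1
Q's transition system — 4 states:
  n0 = c.b.(c.(rec X. c.b.(c.X + (0 + X))) + (0 + (rec X. c.b.(c.X + (0 + X))))) :: -c-> n1
  n1 = b.(c.(rec X. c.b.(c.X + (0 + X))) + (0 + (rec X. c.b.(c.X + (0 + X))))) :: -b-> n2
  n2 = c.(rec X. c.b.(c.X + (0 + X))) + (0 + (rec X. c.b.(c.X + (0 + X)))) :: -c-> n1, -c-> n3
  n3 = rec X. c.b.(c.X + (0 + X)) :: -c-> n1
Bisimilarity quotient blocks:
  B0 = {m0, n0, n3}
  B1 = {m1, n1}
  B2 = {m2, n2}
m0 ∈ B0, n0 ∈ B0 → same block

P ~ Q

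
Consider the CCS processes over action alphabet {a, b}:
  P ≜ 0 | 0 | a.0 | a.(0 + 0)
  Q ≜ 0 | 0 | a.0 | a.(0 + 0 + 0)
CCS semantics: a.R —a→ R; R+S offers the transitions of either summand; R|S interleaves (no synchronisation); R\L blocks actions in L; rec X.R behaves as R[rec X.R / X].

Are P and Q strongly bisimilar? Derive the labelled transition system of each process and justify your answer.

bisimilar

Reachable graph of P (4 states):
  m0 = 0 | 0 | a.0 | a.(0 + 0) ⊢ =a=> m1, =a=> m2
  m1 = 0 | 0 | 0 | a.(0 + 0) ⊢ =a=> m3
  m2 = 0 | 0 | a.0 | (0 + 0) ⊢ =a=> m3
  m3 = 0 | 0 | 0 | (0 + 0) ⊢ stopped
Reachable graph of Q (4 states):
  n0 = 0 | 0 | a.0 | a.(0 + 0 + 0) ⊢ =a=> n1, =a=> n2
  n1 = 0 | 0 | 0 | a.(0 + 0 + 0) ⊢ =a=> n3
  n2 = 0 | 0 | a.0 | (0 + 0 + 0) ⊢ =a=> n3
  n3 = 0 | 0 | 0 | (0 + 0 + 0) ⊢ stopped
Bisimilarity quotient blocks:
  B0 = {m0, n0}
  B1 = {m1, m2, n1, n2}
  B2 = {m3, n3}
m0 ∈ B0, n0 ∈ B0 → same block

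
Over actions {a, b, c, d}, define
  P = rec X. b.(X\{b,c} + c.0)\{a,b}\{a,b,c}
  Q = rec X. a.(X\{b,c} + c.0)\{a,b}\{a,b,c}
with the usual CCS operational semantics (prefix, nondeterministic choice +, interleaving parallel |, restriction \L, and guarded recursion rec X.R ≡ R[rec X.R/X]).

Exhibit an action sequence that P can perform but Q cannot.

LTS(P): 2 reachable states
  s0 = rec X. b.(X\{b,c} + c.0)\{a,b}\{a,b,c} has moves --b--▸ s1
  s1 = ((rec X. b.(X\{b,c} + c.0)\{a,b}\{a,b,c})\{b,c} + c.0)\{a,b}\{a,b,c} has moves ∅
LTS(Q): 2 reachable states
  t0 = rec X. a.(X\{b,c} + c.0)\{a,b}\{a,b,c} has moves --a--▸ t1
  t1 = ((rec X. a.(X\{b,c} + c.0)\{a,b}\{a,b,c})\{b,c} + c.0)\{a,b}\{a,b,c} has moves ∅
Trace ⟨b⟩ through P, begin at {s0}:
  after b @ step 1: {s1}
  — P admits the full trace.
Trace ⟨b⟩ through Q, begin at {t0}:
  after b @ step 1: no successor for Q

b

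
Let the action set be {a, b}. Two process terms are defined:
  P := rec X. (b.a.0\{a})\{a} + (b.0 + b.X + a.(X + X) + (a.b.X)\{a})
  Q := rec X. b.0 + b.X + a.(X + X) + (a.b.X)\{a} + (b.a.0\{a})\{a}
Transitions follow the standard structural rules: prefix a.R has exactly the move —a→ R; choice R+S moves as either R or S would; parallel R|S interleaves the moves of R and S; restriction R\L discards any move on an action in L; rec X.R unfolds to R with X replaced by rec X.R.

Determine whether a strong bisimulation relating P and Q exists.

bisimilar

LTS(P): 4 reachable states
  m0 = rec X. (b.a.0\{a})\{a} + (b.0 + b.X + a.(X + X) + (a.b.X)\{a}) → =a=> m1, =b=> m0, =b=> m2, =b=> m3
  m1 = (rec X. (b.a.0\{a})\{a} + (b.0 + b.X + a.(X + X) + (a.b.X)\{a})) + (rec X. (b.a.0\{a})\{a} + (b.0 + b.X + a.(X + X) + (a.b.X)\{a})) → =a=> m1, =b=> m0, =b=> m2, =b=> m3
  m2 = (a.0\{a})\{a} → ·
  m3 = 0 → ·
LTS(Q): 4 reachable states
  n0 = rec X. b.0 + b.X + a.(X + X) + (a.b.X)\{a} + (b.a.0\{a})\{a} → =a=> n1, =b=> n0, =b=> n2, =b=> n3
  n1 = (rec X. b.0 + b.X + a.(X + X) + (a.b.X)\{a} + (b.a.0\{a})\{a}) + (rec X. b.0 + b.X + a.(X + X) + (a.b.X)\{a} + (b.a.0\{a})\{a}) → =a=> n1, =b=> n0, =b=> n2, =b=> n3
  n2 = (a.0\{a})\{a} → ·
  n3 = 0 → ·
Partition-refinement fixed point:
  B0 = {m0, m1, n0, n1}
  B1 = {m2, m3, n2, n3}
m0 ∈ B0, n0 ∈ B0 → same block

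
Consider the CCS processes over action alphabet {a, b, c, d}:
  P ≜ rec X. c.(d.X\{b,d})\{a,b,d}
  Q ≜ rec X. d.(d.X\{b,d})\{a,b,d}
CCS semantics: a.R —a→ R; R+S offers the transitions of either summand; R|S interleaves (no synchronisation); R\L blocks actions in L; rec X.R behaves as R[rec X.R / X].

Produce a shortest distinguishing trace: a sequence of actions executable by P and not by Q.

c

P's transition system — 2 states:
  m0 = rec X. c.(d.X\{b,d})\{a,b,d} ⊢ ··c··> m1
  m1 = (d.(rec X. c.(d.X\{b,d})\{a,b,d})\{b,d})\{a,b,d} ⊢ (no moves)
Q's transition system — 2 states:
  n0 = rec X. d.(d.X\{b,d})\{a,b,d} ⊢ ··d··> n1
  n1 = (d.(rec X. d.(d.X\{b,d})\{a,b,d})\{b,d})\{a,b,d} ⊢ (no moves)
Run σ = ⟨c⟩ on P: start {m0}
  [1] c ⇒ {m1}
  P completes σ.
Run σ = ⟨c⟩ on Q: start {n0}
  [1] c ⇒ ∅ (Q stuck)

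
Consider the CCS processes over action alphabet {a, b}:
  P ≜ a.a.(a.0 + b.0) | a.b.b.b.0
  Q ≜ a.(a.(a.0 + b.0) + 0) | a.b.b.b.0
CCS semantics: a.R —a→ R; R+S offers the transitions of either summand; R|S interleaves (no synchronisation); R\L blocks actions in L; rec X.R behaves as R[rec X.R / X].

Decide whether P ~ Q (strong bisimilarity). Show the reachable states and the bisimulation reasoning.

P ~ Q

LTS(P): 20 reachable states
  u0 = a.a.(a.0 + b.0) | a.b.b.b.0 ⊢ =a=> u1, =a=> u2
  u1 = a.(a.0 + b.0) | a.b.b.b.0 ⊢ =a=> u3, =a=> u4
  u2 = a.a.(a.0 + b.0) | b.b.b.0 ⊢ =a=> u4, =b=> u5
  u3 = (a.0 + b.0) | a.b.b.b.0 ⊢ =a=> u6, =a=> u7, =b=> u7
  u4 = a.(a.0 + b.0) | b.b.b.0 ⊢ =a=> u6, =b=> u8
  u5 = a.a.(a.0 + b.0) | b.b.0 ⊢ =a=> u8, =b=> u9
  u6 = (a.0 + b.0) | b.b.b.0 ⊢ =a=> u10, =b=> u10, =b=> u11
  u7 = 0 | a.b.b.b.0 ⊢ =a=> u10
  u8 = a.(a.0 + b.0) | b.b.0 ⊢ =a=> u11, =b=> u12
  u9 = a.a.(a.0 + b.0) | b.0 ⊢ =a=> u12, =b=> u13
  u10 = 0 | b.b.b.0 ⊢ =b=> u14
  u11 = (a.0 + b.0) | b.b.0 ⊢ =a=> u14, =b=> u14, =b=> u15
  u12 = a.(a.0 + b.0) | b.0 ⊢ =a=> u15, =b=> u16
  u13 = a.a.(a.0 + b.0) | 0 ⊢ =a=> u16
  u14 = 0 | b.b.0 ⊢ =b=> u17
  u15 = (a.0 + b.0) | b.0 ⊢ =a=> u17, =b=> u17, =b=> u18
  u16 = a.(a.0 + b.0) | 0 ⊢ =a=> u18
  u17 = 0 | b.0 ⊢ =b=> u19
  u18 = (a.0 + b.0) | 0 ⊢ =a=> u19, =b=> u19
  u19 = 0 | 0 ⊢ ·
LTS(Q): 20 reachable states
  v0 = a.(a.(a.0 + b.0) + 0) | a.b.b.b.0 ⊢ =a=> v1, =a=> v2
  v1 = (a.(a.0 + b.0) + 0) | a.b.b.b.0 ⊢ =a=> v3, =a=> v4
  v2 = a.(a.(a.0 + b.0) + 0) | b.b.b.0 ⊢ =a=> v3, =b=> v5
  v3 = (a.(a.0 + b.0) + 0) | b.b.b.0 ⊢ =a=> v6, =b=> v7
  v4 = (a.0 + b.0) | a.b.b.b.0 ⊢ =a=> v6, =a=> v8, =b=> v8
  v5 = a.(a.(a.0 + b.0) + 0) | b.b.0 ⊢ =a=> v7, =b=> v9
  v6 = (a.0 + b.0) | b.b.b.0 ⊢ =a=> v10, =b=> v10, =b=> v11
  v7 = (a.(a.0 + b.0) + 0) | b.b.0 ⊢ =a=> v11, =b=> v12
  v8 = 0 | a.b.b.b.0 ⊢ =a=> v10
  v9 = a.(a.(a.0 + b.0) + 0) | b.0 ⊢ =a=> v12, =b=> v13
  v10 = 0 | b.b.b.0 ⊢ =b=> v14
  v11 = (a.0 + b.0) | b.b.0 ⊢ =a=> v14, =b=> v14, =b=> v15
  v12 = (a.(a.0 + b.0) + 0) | b.0 ⊢ =a=> v15, =b=> v16
  v13 = a.(a.(a.0 + b.0) + 0) | 0 ⊢ =a=> v16
  v14 = 0 | b.b.0 ⊢ =b=> v17
  v15 = (a.0 + b.0) | b.0 ⊢ =a=> v17, =b=> v17, =b=> v18
  v16 = (a.(a.0 + b.0) + 0) | 0 ⊢ =a=> v18
  v17 = 0 | b.0 ⊢ =b=> v19
  v18 = (a.0 + b.0) | 0 ⊢ =a=> v19, =b=> v19
  v19 = 0 | 0 ⊢ ·
Bisimilarity quotient blocks:
  B0 = {u0, v0}
  B1 = {u2, v2}
  B2 = {u4, v3}
  B3 = {u6, v6}
  B4 = {u11, v11}
  B5 = {u14, v14}
  B6 = {u17, v17}
  B7 = {u19, v19}
  B8 = {u15, v15}
  B9 = {u18, v18}
  B10 = {u10, v10}
  B11 = {u8, v7}
  B12 = {u12, v12}
  B13 = {u16, v16}
  B14 = {u5, v5}
  B15 = {u9, v9}
  B16 = {u13, v13}
  B17 = {u1, v1}
  B18 = {u3, v4}
  B19 = {u7, v8}
u0 ∈ B0, v0 ∈ B0 → same block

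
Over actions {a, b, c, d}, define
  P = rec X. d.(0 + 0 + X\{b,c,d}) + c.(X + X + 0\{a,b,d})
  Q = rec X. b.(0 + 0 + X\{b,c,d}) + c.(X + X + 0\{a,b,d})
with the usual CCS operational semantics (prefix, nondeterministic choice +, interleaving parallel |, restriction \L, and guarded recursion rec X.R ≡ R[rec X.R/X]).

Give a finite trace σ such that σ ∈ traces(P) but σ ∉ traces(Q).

d

P's transition system — 3 states:
  s0 = rec X. d.(0 + 0 + X\{b,c,d}) + c.(X + X + 0\{a,b,d}) → -c-> s1, -d-> s2
  s1 = (rec X. d.(0 + 0 + X\{b,c,d}) + c.(X + X + 0\{a,b,d})) + (rec X. d.(0 + 0 + X\{b,c,d}) + c.(X + X + 0\{a,b,d})) + 0\{a,b,d} → -c-> s1, -d-> s2
  s2 = 0 + 0 + (rec X. d.(0 + 0 + X\{b,c,d}) + c.(X + X + 0\{a,b,d}))\{b,c,d} → ∅
Q's transition system — 3 states:
  t0 = rec X. b.(0 + 0 + X\{b,c,d}) + c.(X + X + 0\{a,b,d}) → -b-> t1, -c-> t2
  t1 = 0 + 0 + (rec X. b.(0 + 0 + X\{b,c,d}) + c.(X + X + 0\{a,b,d}))\{b,c,d} → ∅
  t2 = (rec X. b.(0 + 0 + X\{b,c,d}) + c.(X + X + 0\{a,b,d})) + (rec X. b.(0 + 0 + X\{b,c,d}) + c.(X + X + 0\{a,b,d})) + 0\{a,b,d} → -b-> t1, -c-> t2
Trace ⟨d⟩ through P, begin at {s0}:
  step 1 (d): {s2}
  P completes σ.
Trace ⟨d⟩ through Q, begin at {t0}:
  step 1 (d): ∅ (Q stuck)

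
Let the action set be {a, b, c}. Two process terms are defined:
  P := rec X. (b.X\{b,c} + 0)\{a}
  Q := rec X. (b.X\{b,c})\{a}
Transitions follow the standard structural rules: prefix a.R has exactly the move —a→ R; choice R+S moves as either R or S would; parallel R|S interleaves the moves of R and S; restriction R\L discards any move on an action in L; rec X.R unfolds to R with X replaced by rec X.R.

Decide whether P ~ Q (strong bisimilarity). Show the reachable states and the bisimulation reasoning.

Reachable graph of P (2 states):
  u0 = rec X. (b.X\{b,c} + 0)\{a} | =b=> u1
  u1 = (rec X. (b.X\{b,c} + 0)\{a})\{b,c}\{a} | ∅
Reachable graph of Q (2 states):
  v0 = rec X. (b.X\{b,c})\{a} | =b=> v1
  v1 = (rec X. (b.X\{b,c})\{a})\{b,c}\{a} | ∅
Bisimilarity quotient blocks:
  B0 = {u0, v0}
  B1 = {u1, v1}
u0 ∈ B0, v0 ∈ B0 → same block

bisimilar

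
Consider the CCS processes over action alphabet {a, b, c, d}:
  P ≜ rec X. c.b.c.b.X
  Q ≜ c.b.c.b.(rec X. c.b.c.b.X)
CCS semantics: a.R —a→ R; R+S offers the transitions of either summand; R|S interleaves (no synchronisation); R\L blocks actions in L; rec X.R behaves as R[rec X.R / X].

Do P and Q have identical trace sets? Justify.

Reachable graph of P (4 states):
  p0 = rec X. c.b.c.b.X → =c=> p1
  p1 = b.c.b.(rec X. c.b.c.b.X) → =b=> p2
  p2 = c.b.(rec X. c.b.c.b.X) → =c=> p3
  p3 = b.(rec X. c.b.c.b.X) → =b=> p0
Reachable graph of Q (5 states):
  q0 = c.b.c.b.(rec X. c.b.c.b.X) → =c=> q1
  q1 = b.c.b.(rec X. c.b.c.b.X) → =b=> q2
  q2 = c.b.(rec X. c.b.c.b.X) → =c=> q3
  q3 = b.(rec X. c.b.c.b.X) → =b=> q4
  q4 = rec X. c.b.c.b.X → =c=> q1
Bisimilarity quotient blocks:
  B0 = {p0, p2, q0, q2, q4}
  B1 = {p1, p3, q1, q3}
p0 ∈ B0, q0 ∈ B0 → same block
Bisimilar ⇒ trace-equivalent.

trace-equivalent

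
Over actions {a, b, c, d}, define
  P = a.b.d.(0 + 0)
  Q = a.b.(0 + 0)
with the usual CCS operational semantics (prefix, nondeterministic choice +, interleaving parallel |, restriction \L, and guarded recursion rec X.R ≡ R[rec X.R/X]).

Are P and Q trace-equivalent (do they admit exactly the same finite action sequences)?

Reachable graph of P (4 states):
  s0 = a.b.d.(0 + 0) | --a--▸ s1
  s1 = b.d.(0 + 0) | --b--▸ s2
  s2 = d.(0 + 0) | --d--▸ s3
  s3 = 0 + 0 | (no moves)
Reachable graph of Q (3 states):
  t0 = a.b.(0 + 0) | --a--▸ t1
  t1 = b.(0 + 0) | --b--▸ t2
  t2 = 0 + 0 | (no moves)
Run σ = ⟨abd⟩ on P: start {s0}
  [1] a ⇒ {s1}
  [2] b ⇒ {s2}
  [3] d ⇒ {s3}
  ✓ P
Run σ = ⟨abd⟩ on Q: start {t0}
  [1] a ⇒ {t1}
  [2] b ⇒ {t2}
  [3] d ⇒ ∅  — Q cannot continue

NO — witness ⟨abd⟩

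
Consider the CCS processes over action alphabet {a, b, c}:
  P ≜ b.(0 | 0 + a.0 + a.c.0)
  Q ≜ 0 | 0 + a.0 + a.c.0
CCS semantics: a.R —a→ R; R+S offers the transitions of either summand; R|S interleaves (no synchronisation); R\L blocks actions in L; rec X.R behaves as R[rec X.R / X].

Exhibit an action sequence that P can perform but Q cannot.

b

Reachable graph of P (4 states):
  u0 = b.(0 | 0 + a.0 + a.c.0) has moves -b-> u1
  u1 = 0 | 0 + a.0 + a.c.0 has moves -a-> u2, -a-> u3
  u2 = 0 has moves (no moves)
  u3 = c.0 has moves -c-> u2
Reachable graph of Q (3 states):
  v0 = 0 | 0 + a.0 + a.c.0 has moves -a-> v1, -a-> v2
  v1 = 0 has moves (no moves)
  v2 = c.0 has moves -c-> v1
Run σ = ⟨b⟩ on P: start {u0}
  step 1 (b): {u1}
  ✓ P
Run σ = ⟨b⟩ on Q: start {v0}
  step 1 (b): no successor for Q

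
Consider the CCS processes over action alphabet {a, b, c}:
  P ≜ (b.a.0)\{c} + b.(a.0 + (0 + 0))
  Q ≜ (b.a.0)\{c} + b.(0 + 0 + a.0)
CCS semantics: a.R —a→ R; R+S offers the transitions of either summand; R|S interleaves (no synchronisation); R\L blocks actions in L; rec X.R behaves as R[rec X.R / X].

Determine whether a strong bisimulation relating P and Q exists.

Reachable graph of P (5 states):
  s0 = (b.a.0)\{c} + b.(a.0 + (0 + 0)) :: --b--▸ s1, --b--▸ s2
  s1 = (a.0)\{c} :: --a--▸ s3
  s2 = a.0 + (0 + 0) :: --a--▸ s4
  s3 = 0\{c} :: ∅
  s4 = 0 :: ∅
Reachable graph of Q (5 states):
  t0 = (b.a.0)\{c} + b.(0 + 0 + a.0) :: --b--▸ t1, --b--▸ t2
  t1 = (a.0)\{c} :: --a--▸ t3
  t2 = 0 + 0 + a.0 :: --a--▸ t4
  t3 = 0\{c} :: ∅
  t4 = 0 :: ∅
Bisimilarity quotient blocks:
  B0 = {s0, t0}
  B1 = {s1, s2, t1, t2}
  B2 = {s3, s4, t3, t4}
s0 ∈ B0, t0 ∈ B0 → same block

bisimilar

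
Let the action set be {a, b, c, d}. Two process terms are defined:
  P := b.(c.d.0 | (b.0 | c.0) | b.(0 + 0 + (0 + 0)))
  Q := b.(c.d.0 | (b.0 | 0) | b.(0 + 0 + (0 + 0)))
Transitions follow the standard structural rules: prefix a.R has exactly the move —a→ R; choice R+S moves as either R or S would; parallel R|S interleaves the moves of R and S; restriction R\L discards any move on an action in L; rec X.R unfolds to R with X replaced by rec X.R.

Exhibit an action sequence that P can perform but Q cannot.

LTS(P): 25 reachable states
  p0 = b.(c.d.0 | (b.0 | c.0) | b.(0 + 0 + (0 + 0))) → ··b··> p1
  p1 = c.d.0 | (b.0 | c.0) | b.(0 + 0 + (0 + 0)) → ··b··> p2, ··b··> p3, ··c··> p4, ··c··> p5
  p2 = c.d.0 | (0 | c.0) | b.(0 + 0 + (0 + 0)) → ··b··> p6, ··c··> p7, ··c··> p8
  p3 = c.d.0 | (b.0 | c.0) | (0 + 0 + (0 + 0)) → ··b··> p6, ··c··> p10, ··c··> p9
  p4 = c.d.0 | (b.0 | 0) | b.(0 + 0 + (0 + 0)) → ··b··> p7, ··b··> p9, ··c··> p11
  p5 = d.0 | (b.0 | c.0) | b.(0 + 0 + (0 + 0)) → ··b··> p10, ··b··> p8, ··c··> p11, ··d··> p12
  p6 = c.d.0 | (0 | c.0) | (0 + 0 + (0 + 0)) → ··c··> p13, ··c··> p14
  p7 = c.d.0 | (0 | 0) | b.(0 + 0 + (0 + 0)) → ··b··> p13, ··c··> p15
  p8 = d.0 | (0 | c.0) | b.(0 + 0 + (0 + 0)) → ··b··> p14, ··c··> p15, ··d··> p16
  p9 = c.d.0 | (b.0 | 0) | (0 + 0 + (0 + 0)) → ··b··> p13, ··c··> p17
  p10 = d.0 | (b.0 | c.0) | (0 + 0 + (0 + 0)) → ··b··> p14, ··c··> p17, ··d··> p18
  p11 = d.0 | (b.0 | 0) | b.(0 + 0 + (0 + 0)) → ··b··> p15, ··b··> p17, ··d··> p19
  p12 = 0 | (b.0 | c.0) | b.(0 + 0 + (0 + 0)) → ··b··> p16, ··b··> p18, ··c··> p19
  p13 = c.d.0 | (0 | 0) | (0 + 0 + (0 + 0)) → ··c··> p20
  p14 = d.0 | (0 | c.0) | (0 + 0 + (0 + 0)) → ··c··> p20, ··d··> p21
  p15 = d.0 | (0 | 0) | b.(0 + 0 + (0 + 0)) → ··b··> p20, ··d··> p22
  p16 = 0 | (0 | c.0) | b.(0 + 0 + (0 + 0)) → ··b··> p21, ··c··> p22
  p17 = d.0 | (b.0 | 0) | (0 + 0 + (0 + 0)) → ··b··> p20, ··d··> p23
  p18 = 0 | (b.0 | c.0) | (0 + 0 + (0 + 0)) → ··b··> p21, ··c··> p23
  p19 = 0 | (b.0 | 0) | b.(0 + 0 + (0 + 0)) → ··b··> p22, ··b··> p23
  p20 = d.0 | (0 | 0) | (0 + 0 + (0 + 0)) → ··d··> p24
  p21 = 0 | (0 | c.0) | (0 + 0 + (0 + 0)) → ··c··> p24
  p22 = 0 | (0 | 0) | b.(0 + 0 + (0 + 0)) → ··b··> p24
  p23 = 0 | (b.0 | 0) | (0 + 0 + (0 + 0)) → ··b··> p24
  p24 = 0 | (0 | 0) | (0 + 0 + (0 + 0)) → (no moves)
LTS(Q): 13 reachable states
  q0 = b.(c.d.0 | (b.0 | 0) | b.(0 + 0 + (0 + 0))) → ··b··> q1
  q1 = c.d.0 | (b.0 | 0) | b.(0 + 0 + (0 + 0)) → ··b··> q2, ··b··> q3, ··c··> q4
  q2 = c.d.0 | (0 | 0) | b.(0 + 0 + (0 + 0)) → ··b··> q5, ··c··> q6
  q3 = c.d.0 | (b.0 | 0) | (0 + 0 + (0 + 0)) → ··b··> q5, ··c··> q7
  q4 = d.0 | (b.0 | 0) | b.(0 + 0 + (0 + 0)) → ··b··> q6, ··b··> q7, ··d··> q8
  q5 = c.d.0 | (0 | 0) | (0 + 0 + (0 + 0)) → ··c··> q9
  q6 = d.0 | (0 | 0) | b.(0 + 0 + (0 + 0)) → ··b··> q9, ··d··> q10
  q7 = d.0 | (b.0 | 0) | (0 + 0 + (0 + 0)) → ··b··> q9, ··d··> q11
  q8 = 0 | (b.0 | 0) | b.(0 + 0 + (0 + 0)) → ··b··> q10, ··b··> q11
  q9 = d.0 | (0 | 0) | (0 + 0 + (0 + 0)) → ··d··> q12
  q10 = 0 | (0 | 0) | b.(0 + 0 + (0 + 0)) → ··b··> q12
  q11 = 0 | (b.0 | 0) | (0 + 0 + (0 + 0)) → ··b··> q12
  q12 = 0 | (0 | 0) | (0 + 0 + (0 + 0)) → (no moves)
Executing bcc from P (initial set {p0}):
  step 1 (b): {p1}
  step 2 (c): {p4, p5}
  step 3 (c): {p11}
  — P admits the full trace.
Executing bcc from Q (initial set {q0}):
  step 1 (b): {q1}
  step 2 (c): {q4}
  step 3 (c): no successor for Q

bcc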